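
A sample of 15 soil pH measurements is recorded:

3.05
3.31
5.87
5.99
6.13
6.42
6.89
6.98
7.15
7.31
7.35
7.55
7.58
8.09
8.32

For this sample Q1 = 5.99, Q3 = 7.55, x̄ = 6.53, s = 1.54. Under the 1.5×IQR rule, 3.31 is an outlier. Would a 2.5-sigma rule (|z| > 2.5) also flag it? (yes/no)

no

z = (3.31 − 6.53) / 1.54 = -2.09.
|z| = 2.09 ≤ 2.5.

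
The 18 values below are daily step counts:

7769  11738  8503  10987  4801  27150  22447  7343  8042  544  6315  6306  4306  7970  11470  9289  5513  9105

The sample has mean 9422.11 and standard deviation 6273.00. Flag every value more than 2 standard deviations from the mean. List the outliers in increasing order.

Cutoffs at x̄ ± 2s: 9422.11 ± 2·6273.00 = [-3123.89, 21968.11].
22447: z = 2.08, |z| > 2 → outlier.
27150: z = 2.83, |z| > 2 → outlier.
Every other value lies within [-3123.89, 21968.11].

22447, 27150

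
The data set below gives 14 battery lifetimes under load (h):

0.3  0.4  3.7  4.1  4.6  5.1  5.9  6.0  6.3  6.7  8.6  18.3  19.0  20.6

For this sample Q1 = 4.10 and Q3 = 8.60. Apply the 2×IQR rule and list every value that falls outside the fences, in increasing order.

18.3, 19.0, 20.6

IQR = Q3 − Q1 = 8.60 − 4.10 = 4.50.
Lower fence = Q1 − 2·IQR = 4.10 − 9.00 = -4.90.
Upper fence = Q3 + 2·IQR = 8.60 + 9.00 = 17.60.
18.3 > 17.60 → outlier.
19.0 > 17.60 → outlier.
20.6 > 17.60 → outlier.
All remaining values lie within [-4.90, 17.60].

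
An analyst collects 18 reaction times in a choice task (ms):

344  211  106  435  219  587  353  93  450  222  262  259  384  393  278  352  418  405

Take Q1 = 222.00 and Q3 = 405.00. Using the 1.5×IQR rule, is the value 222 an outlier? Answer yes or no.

IQR = Q3 − Q1 = 405.00 − 222.00 = 183.00.
Lower fence = Q1 − 1.5·IQR = 222.00 − 274.50 = -52.50.
Upper fence = Q3 + 1.5·IQR = 405.00 + 274.50 = 679.50.
222 lies within [-52.50, 679.50].

no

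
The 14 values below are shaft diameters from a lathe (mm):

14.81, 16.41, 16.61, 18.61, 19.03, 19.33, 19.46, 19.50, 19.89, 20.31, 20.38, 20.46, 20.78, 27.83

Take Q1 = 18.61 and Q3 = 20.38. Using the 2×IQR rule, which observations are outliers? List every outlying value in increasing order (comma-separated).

14.81, 27.83

IQR = Q3 − Q1 = 20.38 − 18.61 = 1.77.
Lower fence = Q1 − 2·IQR = 18.61 − 3.54 = 15.07.
Upper fence = Q3 + 2·IQR = 20.38 + 3.54 = 23.92.
14.81 < 15.07 → outlier.
27.83 > 23.92 → outlier.
All remaining values lie within [15.07, 23.92].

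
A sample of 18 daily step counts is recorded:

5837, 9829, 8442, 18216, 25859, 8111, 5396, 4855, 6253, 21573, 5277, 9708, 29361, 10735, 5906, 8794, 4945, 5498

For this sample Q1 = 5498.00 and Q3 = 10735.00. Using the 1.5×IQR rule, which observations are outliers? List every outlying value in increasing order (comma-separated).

21573, 25859, 29361

IQR = Q3 − Q1 = 10735.00 − 5498.00 = 5237.00.
Lower fence = Q1 − 1.5·IQR = 5498.00 − 7855.50 = -2357.50.
Upper fence = Q3 + 1.5·IQR = 10735.00 + 7855.50 = 18590.50.
21573 > 18590.50 → outlier.
25859 > 18590.50 → outlier.
29361 > 18590.50 → outlier.
All remaining values lie within [-2357.50, 18590.50].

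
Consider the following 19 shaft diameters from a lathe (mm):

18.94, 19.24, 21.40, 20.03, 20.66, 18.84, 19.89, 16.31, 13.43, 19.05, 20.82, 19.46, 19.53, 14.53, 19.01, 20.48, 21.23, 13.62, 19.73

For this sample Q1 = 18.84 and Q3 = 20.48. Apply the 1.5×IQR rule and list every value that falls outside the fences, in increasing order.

13.43, 13.62, 14.53, 16.31

IQR = Q3 − Q1 = 20.48 − 18.84 = 1.64.
Lower fence = Q1 − 1.5·IQR = 18.84 − 2.46 = 16.38.
Upper fence = Q3 + 1.5·IQR = 20.48 + 2.46 = 22.94.
13.43 < 16.38 → outlier.
13.62 < 16.38 → outlier.
14.53 < 16.38 → outlier.
16.31 < 16.38 → outlier.
All remaining values lie within [16.38, 22.94].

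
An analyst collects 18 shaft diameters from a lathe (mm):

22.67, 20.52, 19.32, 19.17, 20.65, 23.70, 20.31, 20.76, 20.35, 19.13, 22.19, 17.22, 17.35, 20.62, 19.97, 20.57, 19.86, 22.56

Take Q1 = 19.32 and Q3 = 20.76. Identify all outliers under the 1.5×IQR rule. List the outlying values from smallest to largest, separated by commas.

23.70

IQR = Q3 − Q1 = 20.76 − 19.32 = 1.44.
Lower fence = Q1 − 1.5·IQR = 19.32 − 2.16 = 17.16.
Upper fence = Q3 + 1.5·IQR = 20.76 + 2.16 = 22.92.
23.70 > 22.92 → outlier.
All remaining values lie within [17.16, 22.92].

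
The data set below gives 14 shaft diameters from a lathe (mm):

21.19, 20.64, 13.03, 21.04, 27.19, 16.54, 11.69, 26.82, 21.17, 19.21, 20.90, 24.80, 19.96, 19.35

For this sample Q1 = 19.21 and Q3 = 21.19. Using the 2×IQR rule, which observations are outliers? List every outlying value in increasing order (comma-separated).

IQR = Q3 − Q1 = 21.19 − 19.21 = 1.98.
Lower fence = Q1 − 2·IQR = 19.21 − 3.96 = 15.25.
Upper fence = Q3 + 2·IQR = 21.19 + 3.96 = 25.15.
11.69 < 15.25 → outlier.
13.03 < 15.25 → outlier.
26.82 > 25.15 → outlier.
27.19 > 25.15 → outlier.
All remaining values lie within [15.25, 25.15].

11.69, 13.03, 26.82, 27.19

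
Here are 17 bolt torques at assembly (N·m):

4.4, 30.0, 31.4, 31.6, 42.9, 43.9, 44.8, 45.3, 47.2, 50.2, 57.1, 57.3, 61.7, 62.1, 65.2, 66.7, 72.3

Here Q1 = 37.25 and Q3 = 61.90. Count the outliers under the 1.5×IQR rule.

0

IQR = 24.65; fences at 37.25 − 36.975 = 0.275 and 61.90 + 36.975 = 98.875.
Every value lies within the cutoffs.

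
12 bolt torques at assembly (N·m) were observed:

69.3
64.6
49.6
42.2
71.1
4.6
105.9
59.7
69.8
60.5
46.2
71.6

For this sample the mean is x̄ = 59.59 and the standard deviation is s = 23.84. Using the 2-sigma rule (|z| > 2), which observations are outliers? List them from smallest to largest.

Cutoffs at x̄ ± 2s: 59.59 ± 2·23.84 = [11.91, 107.27].
4.6: z = -2.31, |z| > 2 → outlier.
Every other value lies within [11.91, 107.27].

4.6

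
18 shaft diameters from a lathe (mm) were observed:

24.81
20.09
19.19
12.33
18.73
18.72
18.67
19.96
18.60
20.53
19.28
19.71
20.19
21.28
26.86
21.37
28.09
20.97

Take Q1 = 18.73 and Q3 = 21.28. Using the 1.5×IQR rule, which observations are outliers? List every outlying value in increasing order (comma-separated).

12.33, 26.86, 28.09

IQR = Q3 − Q1 = 21.28 − 18.73 = 2.55.
Lower fence = Q1 − 1.5·IQR = 18.73 − 3.825 = 14.905.
Upper fence = Q3 + 1.5·IQR = 21.28 + 3.825 = 25.105.
12.33 < 14.905 → outlier.
26.86 > 25.105 → outlier.
28.09 > 25.105 → outlier.
All remaining values lie within [14.905, 25.105].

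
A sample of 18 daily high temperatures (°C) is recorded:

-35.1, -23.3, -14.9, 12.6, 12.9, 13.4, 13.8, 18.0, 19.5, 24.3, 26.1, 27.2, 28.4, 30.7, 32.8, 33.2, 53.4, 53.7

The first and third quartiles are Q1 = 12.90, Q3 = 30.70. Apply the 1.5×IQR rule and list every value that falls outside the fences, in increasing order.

IQR = Q3 − Q1 = 30.70 − 12.90 = 17.80.
Lower fence = Q1 − 1.5·IQR = 12.90 − 26.70 = -13.80.
Upper fence = Q3 + 1.5·IQR = 30.70 + 26.70 = 57.40.
-35.1 < -13.80 → outlier.
-23.3 < -13.80 → outlier.
-14.9 < -13.80 → outlier.
All remaining values lie within [-13.80, 57.40].

-35.1, -23.3, -14.9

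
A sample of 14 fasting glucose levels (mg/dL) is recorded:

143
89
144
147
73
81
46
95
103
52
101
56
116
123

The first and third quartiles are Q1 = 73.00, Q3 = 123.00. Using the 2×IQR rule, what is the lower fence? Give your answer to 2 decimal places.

-27.00

IQR = Q3 − Q1 = 123.00 − 73.00 = 50.00.
Lower fence = Q1 − 2·IQR = 73.00 − 100.00 = -27.00.
Upper fence = Q3 + 2·IQR = 123.00 + 100.00 = 223.00.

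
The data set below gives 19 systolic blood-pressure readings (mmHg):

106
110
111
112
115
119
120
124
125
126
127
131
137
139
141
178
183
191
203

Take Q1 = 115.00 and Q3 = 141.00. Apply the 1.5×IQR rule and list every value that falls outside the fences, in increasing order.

IQR = Q3 − Q1 = 141.00 − 115.00 = 26.00.
Lower fence = Q1 − 1.5·IQR = 115.00 − 39.00 = 76.00.
Upper fence = Q3 + 1.5·IQR = 141.00 + 39.00 = 180.00.
183 > 180.00 → outlier.
191 > 180.00 → outlier.
203 > 180.00 → outlier.
All remaining values lie within [76.00, 180.00].

183, 191, 203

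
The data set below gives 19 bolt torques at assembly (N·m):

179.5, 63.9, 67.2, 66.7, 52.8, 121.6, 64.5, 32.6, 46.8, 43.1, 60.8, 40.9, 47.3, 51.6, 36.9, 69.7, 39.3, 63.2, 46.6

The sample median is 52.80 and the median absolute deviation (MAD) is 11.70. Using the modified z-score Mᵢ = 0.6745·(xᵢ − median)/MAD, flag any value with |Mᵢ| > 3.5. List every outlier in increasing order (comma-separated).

121.6, 179.5

|Mᵢ| > 3.5 ⇔ |xᵢ − 52.80| > 3.5·11.70/0.6745 = 60.71.
So outliers lie outside [-7.91, 113.51].
121.6: M = 3.97 → outlier.
179.5: M = 7.30 → outlier.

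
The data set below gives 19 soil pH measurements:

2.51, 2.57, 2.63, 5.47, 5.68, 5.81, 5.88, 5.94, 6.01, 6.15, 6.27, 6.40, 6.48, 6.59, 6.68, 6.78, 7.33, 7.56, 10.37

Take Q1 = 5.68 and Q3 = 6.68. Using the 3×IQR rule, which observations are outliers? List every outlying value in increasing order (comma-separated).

2.51, 2.57, 2.63, 10.37

IQR = Q3 − Q1 = 6.68 − 5.68 = 1.00.
Lower fence = Q1 − 3·IQR = 5.68 − 3.00 = 2.68.
Upper fence = Q3 + 3·IQR = 6.68 + 3.00 = 9.68.
2.51 < 2.68 → outlier.
2.57 < 2.68 → outlier.
2.63 < 2.68 → outlier.
10.37 > 9.68 → outlier.
All remaining values lie within [2.68, 9.68].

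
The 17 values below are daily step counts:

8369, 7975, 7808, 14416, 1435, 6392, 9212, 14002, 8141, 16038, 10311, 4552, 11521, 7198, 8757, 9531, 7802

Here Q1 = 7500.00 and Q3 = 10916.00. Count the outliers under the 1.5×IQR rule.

1

IQR = 3416.00; fences at 7500.00 − 5124.00 = 2376.00 and 10916.00 + 5124.00 = 16040.00.
Outside the cutoffs: 1435.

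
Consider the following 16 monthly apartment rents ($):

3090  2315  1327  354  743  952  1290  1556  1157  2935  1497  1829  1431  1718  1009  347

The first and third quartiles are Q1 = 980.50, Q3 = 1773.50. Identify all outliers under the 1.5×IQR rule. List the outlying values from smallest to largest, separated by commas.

IQR = Q3 − Q1 = 1773.50 − 980.50 = 793.00.
Lower fence = Q1 − 1.5·IQR = 980.50 − 1189.50 = -209.00.
Upper fence = Q3 + 1.5·IQR = 1773.50 + 1189.50 = 2963.00.
3090 > 2963.00 → outlier.
All remaining values lie within [-209.00, 2963.00].

3090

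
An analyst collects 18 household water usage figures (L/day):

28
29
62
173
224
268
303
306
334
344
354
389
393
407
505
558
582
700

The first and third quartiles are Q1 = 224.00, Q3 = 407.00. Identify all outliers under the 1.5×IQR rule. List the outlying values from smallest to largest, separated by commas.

IQR = Q3 − Q1 = 407.00 − 224.00 = 183.00.
Lower fence = Q1 − 1.5·IQR = 224.00 − 274.50 = -50.50.
Upper fence = Q3 + 1.5·IQR = 407.00 + 274.50 = 681.50.
700 > 681.50 → outlier.
All remaining values lie within [-50.50, 681.50].

700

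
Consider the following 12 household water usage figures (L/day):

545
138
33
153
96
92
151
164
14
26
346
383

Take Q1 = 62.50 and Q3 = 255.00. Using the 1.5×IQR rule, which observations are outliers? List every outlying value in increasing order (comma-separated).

IQR = Q3 − Q1 = 255.00 − 62.50 = 192.50.
Lower fence = Q1 − 1.5·IQR = 62.50 − 288.75 = -226.25.
Upper fence = Q3 + 1.5·IQR = 255.00 + 288.75 = 543.75.
545 > 543.75 → outlier.
All remaining values lie within [-226.25, 543.75].

545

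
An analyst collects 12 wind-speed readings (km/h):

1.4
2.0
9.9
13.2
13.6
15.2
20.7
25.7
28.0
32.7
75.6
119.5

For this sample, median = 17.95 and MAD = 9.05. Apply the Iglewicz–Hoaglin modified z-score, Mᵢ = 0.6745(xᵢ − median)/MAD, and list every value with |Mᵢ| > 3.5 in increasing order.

|Mᵢ| > 3.5 ⇔ |xᵢ − 17.95| > 3.5·9.05/0.6745 = 46.96.
So outliers lie outside [-29.01, 64.91].
75.6: M = 4.30 → outlier.
119.5: M = 7.57 → outlier.

75.6, 119.5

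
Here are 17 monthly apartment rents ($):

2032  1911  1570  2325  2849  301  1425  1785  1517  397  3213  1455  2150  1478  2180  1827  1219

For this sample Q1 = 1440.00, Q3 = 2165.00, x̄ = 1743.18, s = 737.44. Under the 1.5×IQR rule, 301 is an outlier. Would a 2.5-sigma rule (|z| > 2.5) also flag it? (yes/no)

no

z = (301 − 1743.18) / 737.44 = -1.96.
|z| = 1.96 ≤ 2.5.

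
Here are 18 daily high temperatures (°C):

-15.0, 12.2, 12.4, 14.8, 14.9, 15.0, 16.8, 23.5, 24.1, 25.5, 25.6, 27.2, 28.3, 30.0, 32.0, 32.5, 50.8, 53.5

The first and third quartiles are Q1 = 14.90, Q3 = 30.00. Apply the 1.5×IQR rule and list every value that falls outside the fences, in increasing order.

-15.0, 53.5

IQR = Q3 − Q1 = 30.00 − 14.90 = 15.10.
Lower fence = Q1 − 1.5·IQR = 14.90 − 22.65 = -7.75.
Upper fence = Q3 + 1.5·IQR = 30.00 + 22.65 = 52.65.
-15.0 < -7.75 → outlier.
53.5 > 52.65 → outlier.
All remaining values lie within [-7.75, 52.65].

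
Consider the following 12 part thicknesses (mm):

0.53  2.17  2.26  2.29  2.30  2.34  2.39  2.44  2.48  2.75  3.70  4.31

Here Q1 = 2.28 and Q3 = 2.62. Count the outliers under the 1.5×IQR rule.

IQR = 0.34; fences at 2.28 − 0.51 = 1.77 and 2.62 + 0.51 = 3.13.
Outside the cutoffs: 0.53, 3.70, 4.31.

3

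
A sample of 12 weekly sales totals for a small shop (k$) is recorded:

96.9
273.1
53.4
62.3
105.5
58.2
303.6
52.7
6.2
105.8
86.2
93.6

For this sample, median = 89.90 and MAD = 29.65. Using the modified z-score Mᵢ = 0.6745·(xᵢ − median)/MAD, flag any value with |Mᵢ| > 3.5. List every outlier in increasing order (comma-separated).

273.1, 303.6

|Mᵢ| > 3.5 ⇔ |xᵢ − 89.90| > 3.5·29.65/0.6745 = 153.85.
So outliers lie outside [-63.95, 243.75].
273.1: M = 4.17 → outlier.
303.6: M = 4.86 → outlier.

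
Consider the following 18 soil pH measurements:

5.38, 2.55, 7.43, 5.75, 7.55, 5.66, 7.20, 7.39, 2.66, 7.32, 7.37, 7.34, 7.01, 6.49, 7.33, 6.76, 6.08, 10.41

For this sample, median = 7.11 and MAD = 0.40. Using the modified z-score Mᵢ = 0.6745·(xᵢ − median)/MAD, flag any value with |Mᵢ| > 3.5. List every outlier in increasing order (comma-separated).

2.55, 2.66, 10.41

|Mᵢ| > 3.5 ⇔ |xᵢ − 7.11| > 3.5·0.40/0.6745 = 2.08.
So outliers lie outside [5.03, 9.19].
2.55: M = -7.69 → outlier.
2.66: M = -7.50 → outlier.
10.41: M = 5.56 → outlier.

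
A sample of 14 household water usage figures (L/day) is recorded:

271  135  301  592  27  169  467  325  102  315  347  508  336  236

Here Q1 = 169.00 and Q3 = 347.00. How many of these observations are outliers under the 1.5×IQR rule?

0

IQR = 178.00; fences at 169.00 − 267.00 = -98.00 and 347.00 + 267.00 = 614.00.
Every value lies within the cutoffs.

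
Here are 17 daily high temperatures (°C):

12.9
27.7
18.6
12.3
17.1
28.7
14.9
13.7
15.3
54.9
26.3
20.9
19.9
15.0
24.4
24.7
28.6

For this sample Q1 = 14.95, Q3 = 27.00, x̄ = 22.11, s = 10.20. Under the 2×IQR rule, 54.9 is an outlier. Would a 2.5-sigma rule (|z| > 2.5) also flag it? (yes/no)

yes

z = (54.9 − 22.11) / 10.20 = 3.21.
|z| = 3.21 > 2.5.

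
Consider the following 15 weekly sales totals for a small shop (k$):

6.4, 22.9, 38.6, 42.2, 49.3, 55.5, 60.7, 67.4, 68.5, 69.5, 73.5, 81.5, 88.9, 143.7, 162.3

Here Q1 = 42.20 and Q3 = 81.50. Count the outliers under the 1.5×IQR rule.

IQR = 39.30; fences at 42.20 − 58.95 = -16.75 and 81.50 + 58.95 = 140.45.
Outside the cutoffs: 143.7, 162.3.

2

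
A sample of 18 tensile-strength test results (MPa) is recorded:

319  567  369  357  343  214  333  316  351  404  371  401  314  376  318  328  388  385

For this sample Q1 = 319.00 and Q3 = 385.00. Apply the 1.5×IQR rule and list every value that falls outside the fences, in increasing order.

IQR = Q3 − Q1 = 385.00 − 319.00 = 66.00.
Lower fence = Q1 − 1.5·IQR = 319.00 − 99.00 = 220.00.
Upper fence = Q3 + 1.5·IQR = 385.00 + 99.00 = 484.00.
214 < 220.00 → outlier.
567 > 484.00 → outlier.
All remaining values lie within [220.00, 484.00].

214, 567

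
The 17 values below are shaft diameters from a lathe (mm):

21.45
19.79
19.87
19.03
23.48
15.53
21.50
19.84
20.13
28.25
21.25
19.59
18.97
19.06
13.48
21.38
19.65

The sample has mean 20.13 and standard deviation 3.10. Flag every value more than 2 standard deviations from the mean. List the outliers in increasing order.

Cutoffs at x̄ ± 2s: 20.13 ± 2·3.10 = [13.93, 26.33].
13.48: z = -2.15, |z| > 2 → outlier.
28.25: z = 2.62, |z| > 2 → outlier.
Every other value lies within [13.93, 26.33].

13.48, 28.25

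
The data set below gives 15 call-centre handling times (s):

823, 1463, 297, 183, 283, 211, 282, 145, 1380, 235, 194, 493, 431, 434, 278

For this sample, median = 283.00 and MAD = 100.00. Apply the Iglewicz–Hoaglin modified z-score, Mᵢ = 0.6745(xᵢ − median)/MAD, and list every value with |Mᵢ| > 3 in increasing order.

|Mᵢ| > 3 ⇔ |xᵢ − 283.00| > 3·100.00/0.6745 = 444.77.
So outliers lie outside [-161.77, 727.77].
823: M = 3.64 → outlier.
1380: M = 7.40 → outlier.
1463: M = 7.96 → outlier.

823, 1380, 1463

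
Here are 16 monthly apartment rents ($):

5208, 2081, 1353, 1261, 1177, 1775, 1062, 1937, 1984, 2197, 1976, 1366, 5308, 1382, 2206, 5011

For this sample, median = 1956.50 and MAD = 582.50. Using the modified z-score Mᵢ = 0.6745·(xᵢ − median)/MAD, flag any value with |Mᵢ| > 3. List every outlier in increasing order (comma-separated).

|Mᵢ| > 3 ⇔ |xᵢ − 1956.50| > 3·582.50/0.6745 = 2590.81.
So outliers lie outside [-634.31, 4547.31].
5011: M = 3.54 → outlier.
5208: M = 3.77 → outlier.
5308: M = 3.88 → outlier.

5011, 5208, 5308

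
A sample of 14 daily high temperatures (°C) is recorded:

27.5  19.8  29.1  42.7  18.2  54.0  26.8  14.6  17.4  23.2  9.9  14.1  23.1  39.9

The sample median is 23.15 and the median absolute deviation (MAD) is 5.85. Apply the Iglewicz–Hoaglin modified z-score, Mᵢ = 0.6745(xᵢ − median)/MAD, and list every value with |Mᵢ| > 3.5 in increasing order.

|Mᵢ| > 3.5 ⇔ |xᵢ − 23.15| > 3.5·5.85/0.6745 = 30.36.
So outliers lie outside [-7.21, 53.51].
54.0: M = 3.56 → outlier.

54.0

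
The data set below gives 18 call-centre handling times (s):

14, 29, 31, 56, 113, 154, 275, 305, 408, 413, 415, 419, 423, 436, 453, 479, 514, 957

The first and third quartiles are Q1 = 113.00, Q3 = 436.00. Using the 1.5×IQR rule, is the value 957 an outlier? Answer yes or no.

yes

IQR = Q3 − Q1 = 436.00 − 113.00 = 323.00.
Lower fence = Q1 − 1.5·IQR = 113.00 − 484.50 = -371.50.
Upper fence = Q3 + 1.5·IQR = 436.00 + 484.50 = 920.50.
957 lies above the upper fence.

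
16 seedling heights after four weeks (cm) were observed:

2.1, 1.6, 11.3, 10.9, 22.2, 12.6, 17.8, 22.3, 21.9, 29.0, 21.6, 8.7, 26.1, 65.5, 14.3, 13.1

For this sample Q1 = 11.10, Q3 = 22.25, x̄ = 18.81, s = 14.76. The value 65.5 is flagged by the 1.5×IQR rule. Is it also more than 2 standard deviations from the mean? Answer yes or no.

yes

z = (65.5 − 18.81) / 14.76 = 3.16.
|z| = 3.16 > 2.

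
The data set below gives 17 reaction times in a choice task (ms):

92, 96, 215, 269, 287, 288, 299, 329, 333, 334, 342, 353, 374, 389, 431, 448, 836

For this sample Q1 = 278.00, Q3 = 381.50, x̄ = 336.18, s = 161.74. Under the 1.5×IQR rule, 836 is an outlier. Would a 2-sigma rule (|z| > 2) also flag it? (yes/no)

z = (836 − 336.18) / 161.74 = 3.09.
|z| = 3.09 > 2.

yes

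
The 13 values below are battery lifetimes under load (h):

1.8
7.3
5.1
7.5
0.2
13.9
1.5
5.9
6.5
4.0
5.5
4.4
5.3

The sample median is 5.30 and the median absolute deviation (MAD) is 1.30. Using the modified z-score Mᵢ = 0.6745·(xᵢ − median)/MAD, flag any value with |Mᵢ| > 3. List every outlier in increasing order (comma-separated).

13.9

|Mᵢ| > 3 ⇔ |xᵢ − 5.30| > 3·1.30/0.6745 = 5.78.
So outliers lie outside [-0.48, 11.08].
13.9: M = 4.46 → outlier.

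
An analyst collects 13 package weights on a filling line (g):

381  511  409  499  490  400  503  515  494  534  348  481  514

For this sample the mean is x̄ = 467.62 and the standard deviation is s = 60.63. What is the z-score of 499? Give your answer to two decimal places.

0.52

z = (499 − 467.62) / 60.63 = 0.52.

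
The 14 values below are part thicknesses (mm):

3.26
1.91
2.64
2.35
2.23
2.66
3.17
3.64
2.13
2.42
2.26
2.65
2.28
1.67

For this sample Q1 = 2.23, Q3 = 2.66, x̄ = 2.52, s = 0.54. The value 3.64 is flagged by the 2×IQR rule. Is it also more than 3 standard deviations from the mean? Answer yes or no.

z = (3.64 − 2.52) / 0.54 = 2.07.
|z| = 2.07 ≤ 3.

no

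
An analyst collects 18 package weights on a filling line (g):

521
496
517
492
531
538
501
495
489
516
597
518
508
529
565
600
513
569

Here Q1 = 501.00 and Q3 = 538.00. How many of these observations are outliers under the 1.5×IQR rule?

2

IQR = 37.00; fences at 501.00 − 55.50 = 445.50 and 538.00 + 55.50 = 593.50.
Outside the cutoffs: 597, 600.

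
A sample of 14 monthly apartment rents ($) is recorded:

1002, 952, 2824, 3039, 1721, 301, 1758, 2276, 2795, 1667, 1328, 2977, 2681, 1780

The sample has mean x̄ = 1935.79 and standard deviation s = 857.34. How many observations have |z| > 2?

Cutoffs: x̄ ± 2s = [221.11, 3650.47].
Every value lies within the cutoffs.

0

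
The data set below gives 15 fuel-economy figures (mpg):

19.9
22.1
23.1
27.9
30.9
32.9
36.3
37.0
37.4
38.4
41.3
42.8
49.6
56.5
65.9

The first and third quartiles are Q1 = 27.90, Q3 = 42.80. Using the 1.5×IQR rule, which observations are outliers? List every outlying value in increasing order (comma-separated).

65.9

IQR = Q3 − Q1 = 42.80 − 27.90 = 14.90.
Lower fence = Q1 − 1.5·IQR = 27.90 − 22.35 = 5.55.
Upper fence = Q3 + 1.5·IQR = 42.80 + 22.35 = 65.15.
65.9 > 65.15 → outlier.
All remaining values lie within [5.55, 65.15].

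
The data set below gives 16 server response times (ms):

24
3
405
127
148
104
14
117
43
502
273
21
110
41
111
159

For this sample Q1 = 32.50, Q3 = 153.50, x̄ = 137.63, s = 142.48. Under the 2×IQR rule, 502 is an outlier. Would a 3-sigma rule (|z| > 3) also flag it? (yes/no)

no

z = (502 − 137.63) / 142.48 = 2.56.
|z| = 2.56 ≤ 3.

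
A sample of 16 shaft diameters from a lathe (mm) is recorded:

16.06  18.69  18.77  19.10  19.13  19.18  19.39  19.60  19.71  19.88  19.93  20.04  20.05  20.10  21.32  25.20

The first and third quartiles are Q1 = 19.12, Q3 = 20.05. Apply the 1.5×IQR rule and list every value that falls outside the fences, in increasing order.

16.06, 25.20

IQR = Q3 − Q1 = 20.05 − 19.12 = 0.93.
Lower fence = Q1 − 1.5·IQR = 19.12 − 1.395 = 17.725.
Upper fence = Q3 + 1.5·IQR = 20.05 + 1.395 = 21.445.
16.06 < 17.725 → outlier.
25.20 > 21.445 → outlier.
All remaining values lie within [17.725, 21.445].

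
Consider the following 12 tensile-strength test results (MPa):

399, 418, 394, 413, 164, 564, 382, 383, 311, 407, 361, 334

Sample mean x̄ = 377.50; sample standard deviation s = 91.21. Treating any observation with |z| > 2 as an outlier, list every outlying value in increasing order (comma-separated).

Cutoffs at x̄ ± 2s: 377.50 ± 2·91.21 = [195.08, 559.92].
164: z = -2.34, |z| > 2 → outlier.
564: z = 2.04, |z| > 2 → outlier.
Every other value lies within [195.08, 559.92].

164, 564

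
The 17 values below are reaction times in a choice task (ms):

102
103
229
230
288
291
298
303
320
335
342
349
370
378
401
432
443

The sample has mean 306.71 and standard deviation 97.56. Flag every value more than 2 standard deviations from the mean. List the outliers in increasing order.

102, 103

Cutoffs at x̄ ± 2s: 306.71 ± 2·97.56 = [111.59, 501.83].
102: z = -2.10, |z| > 2 → outlier.
103: z = -2.09, |z| > 2 → outlier.
Every other value lies within [111.59, 501.83].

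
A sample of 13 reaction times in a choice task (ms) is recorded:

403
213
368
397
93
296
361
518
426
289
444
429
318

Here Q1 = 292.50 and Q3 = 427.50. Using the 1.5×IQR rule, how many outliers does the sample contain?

0

IQR = 135.00; fences at 292.50 − 202.50 = 90.00 and 427.50 + 202.50 = 630.00.
Every value lies within the cutoffs.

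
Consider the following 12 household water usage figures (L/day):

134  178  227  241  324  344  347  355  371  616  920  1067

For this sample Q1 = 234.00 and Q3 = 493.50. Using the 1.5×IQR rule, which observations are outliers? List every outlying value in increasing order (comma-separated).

920, 1067

IQR = Q3 − Q1 = 493.50 − 234.00 = 259.50.
Lower fence = Q1 − 1.5·IQR = 234.00 − 389.25 = -155.25.
Upper fence = Q3 + 1.5·IQR = 493.50 + 389.25 = 882.75.
920 > 882.75 → outlier.
1067 > 882.75 → outlier.
All remaining values lie within [-155.25, 882.75].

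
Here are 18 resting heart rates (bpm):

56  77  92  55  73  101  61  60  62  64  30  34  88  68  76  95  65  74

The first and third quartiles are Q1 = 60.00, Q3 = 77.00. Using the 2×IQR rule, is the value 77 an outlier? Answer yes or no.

no

IQR = Q3 − Q1 = 77.00 − 60.00 = 17.00.
Lower fence = Q1 − 2·IQR = 60.00 − 34.00 = 26.00.
Upper fence = Q3 + 2·IQR = 77.00 + 34.00 = 111.00.
77 lies within [26.00, 111.00].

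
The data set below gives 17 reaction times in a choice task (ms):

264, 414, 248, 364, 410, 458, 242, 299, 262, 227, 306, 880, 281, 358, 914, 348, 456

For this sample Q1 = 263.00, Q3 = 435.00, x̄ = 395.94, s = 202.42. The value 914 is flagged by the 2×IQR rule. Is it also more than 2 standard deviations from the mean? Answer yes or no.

yes

z = (914 − 395.94) / 202.42 = 2.56.
|z| = 2.56 > 2.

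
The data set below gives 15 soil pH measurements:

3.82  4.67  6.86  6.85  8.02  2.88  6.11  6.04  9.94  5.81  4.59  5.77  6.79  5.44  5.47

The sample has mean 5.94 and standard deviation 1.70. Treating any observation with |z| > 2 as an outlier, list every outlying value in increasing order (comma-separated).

Cutoffs at x̄ ± 2s: 5.94 ± 2·1.70 = [2.54, 9.34].
9.94: z = 2.35, |z| > 2 → outlier.
Every other value lies within [2.54, 9.34].

9.94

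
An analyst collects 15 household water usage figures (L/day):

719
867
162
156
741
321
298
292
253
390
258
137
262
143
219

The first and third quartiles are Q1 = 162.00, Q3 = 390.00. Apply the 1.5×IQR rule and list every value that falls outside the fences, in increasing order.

741, 867

IQR = Q3 − Q1 = 390.00 − 162.00 = 228.00.
Lower fence = Q1 − 1.5·IQR = 162.00 − 342.00 = -180.00.
Upper fence = Q3 + 1.5·IQR = 390.00 + 342.00 = 732.00.
741 > 732.00 → outlier.
867 > 732.00 → outlier.
All remaining values lie within [-180.00, 732.00].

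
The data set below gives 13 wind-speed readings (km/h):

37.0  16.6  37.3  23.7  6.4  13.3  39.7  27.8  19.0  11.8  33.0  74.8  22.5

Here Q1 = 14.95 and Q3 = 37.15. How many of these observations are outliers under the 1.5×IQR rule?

1

IQR = 22.20; fences at 14.95 − 33.30 = -18.35 and 37.15 + 33.30 = 70.45.
Outside the cutoffs: 74.8.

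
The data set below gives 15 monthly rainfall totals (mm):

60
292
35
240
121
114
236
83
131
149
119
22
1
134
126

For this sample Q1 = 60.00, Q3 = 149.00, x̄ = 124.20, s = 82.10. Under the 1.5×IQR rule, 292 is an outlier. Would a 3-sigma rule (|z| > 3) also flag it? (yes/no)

no

z = (292 − 124.20) / 82.10 = 2.04.
|z| = 2.04 ≤ 3.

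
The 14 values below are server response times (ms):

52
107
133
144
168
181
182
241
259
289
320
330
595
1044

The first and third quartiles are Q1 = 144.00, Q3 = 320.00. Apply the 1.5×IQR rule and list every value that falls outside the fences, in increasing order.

IQR = Q3 − Q1 = 320.00 − 144.00 = 176.00.
Lower fence = Q1 − 1.5·IQR = 144.00 − 264.00 = -120.00.
Upper fence = Q3 + 1.5·IQR = 320.00 + 264.00 = 584.00.
595 > 584.00 → outlier.
1044 > 584.00 → outlier.
All remaining values lie within [-120.00, 584.00].

595, 1044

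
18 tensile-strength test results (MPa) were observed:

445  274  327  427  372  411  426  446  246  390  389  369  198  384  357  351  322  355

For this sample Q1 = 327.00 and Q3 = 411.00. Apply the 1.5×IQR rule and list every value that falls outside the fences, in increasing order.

198

IQR = Q3 − Q1 = 411.00 − 327.00 = 84.00.
Lower fence = Q1 − 1.5·IQR = 327.00 − 126.00 = 201.00.
Upper fence = Q3 + 1.5·IQR = 411.00 + 126.00 = 537.00.
198 < 201.00 → outlier.
All remaining values lie within [201.00, 537.00].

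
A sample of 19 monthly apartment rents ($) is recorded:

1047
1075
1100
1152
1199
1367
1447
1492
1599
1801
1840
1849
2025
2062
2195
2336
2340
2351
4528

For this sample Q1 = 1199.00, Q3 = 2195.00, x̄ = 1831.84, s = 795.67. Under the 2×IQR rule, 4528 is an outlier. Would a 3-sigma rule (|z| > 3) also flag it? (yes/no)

yes

z = (4528 − 1831.84) / 795.67 = 3.39.
|z| = 3.39 > 3.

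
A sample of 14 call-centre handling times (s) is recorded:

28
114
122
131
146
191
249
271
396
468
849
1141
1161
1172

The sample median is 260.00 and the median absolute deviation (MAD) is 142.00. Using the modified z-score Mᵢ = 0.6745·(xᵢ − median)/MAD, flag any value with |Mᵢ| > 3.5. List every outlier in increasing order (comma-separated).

1141, 1161, 1172

|Mᵢ| > 3.5 ⇔ |xᵢ − 260.00| > 3.5·142.00/0.6745 = 736.84.
So outliers lie outside [-476.84, 996.84].
1141: M = 4.18 → outlier.
1161: M = 4.28 → outlier.
1172: M = 4.33 → outlier.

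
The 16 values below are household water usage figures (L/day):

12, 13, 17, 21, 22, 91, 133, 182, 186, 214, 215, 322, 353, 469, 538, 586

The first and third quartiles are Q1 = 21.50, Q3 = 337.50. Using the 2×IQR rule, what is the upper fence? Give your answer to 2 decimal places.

IQR = Q3 − Q1 = 337.50 − 21.50 = 316.00.
Lower fence = Q1 − 2·IQR = 21.50 − 632.00 = -610.50.
Upper fence = Q3 + 2·IQR = 337.50 + 632.00 = 969.50.

969.50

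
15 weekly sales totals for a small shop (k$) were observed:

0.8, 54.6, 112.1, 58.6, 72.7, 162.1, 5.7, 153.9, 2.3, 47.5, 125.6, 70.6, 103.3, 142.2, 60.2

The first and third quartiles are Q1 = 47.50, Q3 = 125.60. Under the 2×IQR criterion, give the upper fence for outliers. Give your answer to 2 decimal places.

IQR = Q3 − Q1 = 125.60 − 47.50 = 78.10.
Lower fence = Q1 − 2·IQR = 47.50 − 156.20 = -108.70.
Upper fence = Q3 + 2·IQR = 125.60 + 156.20 = 281.80.

281.80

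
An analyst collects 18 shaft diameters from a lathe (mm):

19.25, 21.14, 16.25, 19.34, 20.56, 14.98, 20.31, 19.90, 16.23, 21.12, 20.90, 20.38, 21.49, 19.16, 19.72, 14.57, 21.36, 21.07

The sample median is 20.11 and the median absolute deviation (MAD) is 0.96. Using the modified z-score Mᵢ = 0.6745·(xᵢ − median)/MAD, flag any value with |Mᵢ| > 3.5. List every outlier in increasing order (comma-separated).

14.57, 14.98

|Mᵢ| > 3.5 ⇔ |xᵢ − 20.11| > 3.5·0.96/0.6745 = 4.98.
So outliers lie outside [15.13, 25.09].
14.57: M = -3.89 → outlier.
14.98: M = -3.60 → outlier.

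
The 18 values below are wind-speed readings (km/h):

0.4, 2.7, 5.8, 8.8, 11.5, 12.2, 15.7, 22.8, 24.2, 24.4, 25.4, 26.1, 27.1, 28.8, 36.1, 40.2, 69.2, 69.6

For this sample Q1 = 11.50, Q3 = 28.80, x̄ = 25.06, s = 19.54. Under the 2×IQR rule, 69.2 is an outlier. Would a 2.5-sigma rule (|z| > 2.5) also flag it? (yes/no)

z = (69.2 − 25.06) / 19.54 = 2.26.
|z| = 2.26 ≤ 2.5.

no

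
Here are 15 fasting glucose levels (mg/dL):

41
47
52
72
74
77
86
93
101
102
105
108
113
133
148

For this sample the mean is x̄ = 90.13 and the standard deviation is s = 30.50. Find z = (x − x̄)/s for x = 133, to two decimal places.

z = (133 − 90.13) / 30.50 = 1.41.

1.41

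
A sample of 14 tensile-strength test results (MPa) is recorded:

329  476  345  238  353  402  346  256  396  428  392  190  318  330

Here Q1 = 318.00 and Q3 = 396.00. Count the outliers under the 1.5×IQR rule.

1

IQR = 78.00; fences at 318.00 − 117.00 = 201.00 and 396.00 + 117.00 = 513.00.
Outside the cutoffs: 190.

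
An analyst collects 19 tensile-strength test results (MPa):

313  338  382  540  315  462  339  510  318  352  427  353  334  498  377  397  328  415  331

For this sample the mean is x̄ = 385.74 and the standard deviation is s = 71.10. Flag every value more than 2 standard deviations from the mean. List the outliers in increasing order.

540

Cutoffs at x̄ ± 2s: 385.74 ± 2·71.10 = [243.54, 527.94].
540: z = 2.17, |z| > 2 → outlier.
Every other value lies within [243.54, 527.94].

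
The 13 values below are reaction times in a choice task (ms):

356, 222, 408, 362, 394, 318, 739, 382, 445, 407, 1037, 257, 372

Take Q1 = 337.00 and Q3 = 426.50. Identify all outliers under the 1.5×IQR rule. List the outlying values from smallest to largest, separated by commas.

739, 1037

IQR = Q3 − Q1 = 426.50 − 337.00 = 89.50.
Lower fence = Q1 − 1.5·IQR = 337.00 − 134.25 = 202.75.
Upper fence = Q3 + 1.5·IQR = 426.50 + 134.25 = 560.75.
739 > 560.75 → outlier.
1037 > 560.75 → outlier.
All remaining values lie within [202.75, 560.75].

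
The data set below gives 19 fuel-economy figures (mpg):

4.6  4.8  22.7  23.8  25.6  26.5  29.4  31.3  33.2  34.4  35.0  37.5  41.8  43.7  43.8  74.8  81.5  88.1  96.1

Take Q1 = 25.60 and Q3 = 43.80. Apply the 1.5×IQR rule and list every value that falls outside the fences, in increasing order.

74.8, 81.5, 88.1, 96.1

IQR = Q3 − Q1 = 43.80 − 25.60 = 18.20.
Lower fence = Q1 − 1.5·IQR = 25.60 − 27.30 = -1.70.
Upper fence = Q3 + 1.5·IQR = 43.80 + 27.30 = 71.10.
74.8 > 71.10 → outlier.
81.5 > 71.10 → outlier.
88.1 > 71.10 → outlier.
96.1 > 71.10 → outlier.
All remaining values lie within [-1.70, 71.10].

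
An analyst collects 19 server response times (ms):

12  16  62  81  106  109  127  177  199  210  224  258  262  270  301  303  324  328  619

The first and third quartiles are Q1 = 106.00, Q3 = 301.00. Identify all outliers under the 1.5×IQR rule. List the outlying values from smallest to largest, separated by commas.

619

IQR = Q3 − Q1 = 301.00 − 106.00 = 195.00.
Lower fence = Q1 − 1.5·IQR = 106.00 − 292.50 = -186.50.
Upper fence = Q3 + 1.5·IQR = 301.00 + 292.50 = 593.50.
619 > 593.50 → outlier.
All remaining values lie within [-186.50, 593.50].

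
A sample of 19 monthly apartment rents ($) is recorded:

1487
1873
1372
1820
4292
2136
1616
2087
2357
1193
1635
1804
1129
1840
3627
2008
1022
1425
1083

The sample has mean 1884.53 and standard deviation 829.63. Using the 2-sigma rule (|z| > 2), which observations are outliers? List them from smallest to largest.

Cutoffs at x̄ ± 2s: 1884.53 ± 2·829.63 = [225.27, 3543.79].
3627: z = 2.10, |z| > 2 → outlier.
4292: z = 2.90, |z| > 2 → outlier.
Every other value lies within [225.27, 3543.79].

3627, 4292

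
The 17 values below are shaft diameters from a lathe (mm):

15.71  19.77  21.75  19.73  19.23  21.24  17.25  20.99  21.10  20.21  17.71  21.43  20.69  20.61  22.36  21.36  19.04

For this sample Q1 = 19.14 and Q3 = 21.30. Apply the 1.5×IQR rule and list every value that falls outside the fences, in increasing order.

IQR = Q3 − Q1 = 21.30 − 19.14 = 2.16.
Lower fence = Q1 − 1.5·IQR = 19.14 − 3.24 = 15.90.
Upper fence = Q3 + 1.5·IQR = 21.30 + 3.24 = 24.54.
15.71 < 15.90 → outlier.
All remaining values lie within [15.90, 24.54].

15.71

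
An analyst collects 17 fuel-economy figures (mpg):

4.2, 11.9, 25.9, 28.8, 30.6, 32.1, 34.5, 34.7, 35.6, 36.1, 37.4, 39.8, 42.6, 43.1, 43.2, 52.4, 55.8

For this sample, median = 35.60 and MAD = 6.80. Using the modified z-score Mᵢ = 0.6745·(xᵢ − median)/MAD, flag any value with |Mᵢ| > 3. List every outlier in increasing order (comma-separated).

|Mᵢ| > 3 ⇔ |xᵢ − 35.60| > 3·6.80/0.6745 = 30.24.
So outliers lie outside [5.36, 65.84].
4.2: M = -3.11 → outlier.

4.2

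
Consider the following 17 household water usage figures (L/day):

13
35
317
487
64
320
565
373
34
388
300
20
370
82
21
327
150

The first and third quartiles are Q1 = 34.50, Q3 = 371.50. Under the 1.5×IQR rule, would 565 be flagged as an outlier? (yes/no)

IQR = Q3 − Q1 = 371.50 − 34.50 = 337.00.
Lower fence = Q1 − 1.5·IQR = 34.50 − 505.50 = -471.00.
Upper fence = Q3 + 1.5·IQR = 371.50 + 505.50 = 877.00.
565 lies within [-471.00, 877.00].

no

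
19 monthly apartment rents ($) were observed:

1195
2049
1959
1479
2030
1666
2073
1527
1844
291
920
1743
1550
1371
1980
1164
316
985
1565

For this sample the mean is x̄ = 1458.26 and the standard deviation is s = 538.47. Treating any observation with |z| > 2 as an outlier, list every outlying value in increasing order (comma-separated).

291, 316

Cutoffs at x̄ ± 2s: 1458.26 ± 2·538.47 = [381.32, 2535.20].
291: z = -2.17, |z| > 2 → outlier.
316: z = -2.12, |z| > 2 → outlier.
Every other value lies within [381.32, 2535.20].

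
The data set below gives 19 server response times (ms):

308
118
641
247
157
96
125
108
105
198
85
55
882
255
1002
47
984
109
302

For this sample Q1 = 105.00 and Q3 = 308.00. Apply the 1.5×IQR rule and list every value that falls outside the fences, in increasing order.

IQR = Q3 − Q1 = 308.00 − 105.00 = 203.00.
Lower fence = Q1 − 1.5·IQR = 105.00 − 304.50 = -199.50.
Upper fence = Q3 + 1.5·IQR = 308.00 + 304.50 = 612.50.
641 > 612.50 → outlier.
882 > 612.50 → outlier.
984 > 612.50 → outlier.
1002 > 612.50 → outlier.
All remaining values lie within [-199.50, 612.50].

641, 882, 984, 1002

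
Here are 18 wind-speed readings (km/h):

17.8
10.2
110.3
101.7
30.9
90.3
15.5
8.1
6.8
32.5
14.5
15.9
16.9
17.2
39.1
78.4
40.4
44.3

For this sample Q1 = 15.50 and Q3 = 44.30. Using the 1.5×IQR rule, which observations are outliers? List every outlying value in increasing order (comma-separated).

IQR = Q3 − Q1 = 44.30 − 15.50 = 28.80.
Lower fence = Q1 − 1.5·IQR = 15.50 − 43.20 = -27.70.
Upper fence = Q3 + 1.5·IQR = 44.30 + 43.20 = 87.50.
90.3 > 87.50 → outlier.
101.7 > 87.50 → outlier.
110.3 > 87.50 → outlier.
All remaining values lie within [-27.70, 87.50].

90.3, 101.7, 110.3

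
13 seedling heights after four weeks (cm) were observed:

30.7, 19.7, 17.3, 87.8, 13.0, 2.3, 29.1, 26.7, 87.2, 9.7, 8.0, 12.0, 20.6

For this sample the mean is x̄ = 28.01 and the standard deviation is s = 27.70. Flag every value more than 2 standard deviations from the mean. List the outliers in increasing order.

87.2, 87.8

Cutoffs at x̄ ± 2s: 28.01 ± 2·27.70 = [-27.39, 83.41].
87.2: z = 2.14, |z| > 2 → outlier.
87.8: z = 2.16, |z| > 2 → outlier.
Every other value lies within [-27.39, 83.41].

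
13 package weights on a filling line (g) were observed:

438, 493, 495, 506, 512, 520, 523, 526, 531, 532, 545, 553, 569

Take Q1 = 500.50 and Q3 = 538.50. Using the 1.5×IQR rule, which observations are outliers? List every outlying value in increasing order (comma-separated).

IQR = Q3 − Q1 = 538.50 − 500.50 = 38.00.
Lower fence = Q1 − 1.5·IQR = 500.50 − 57.00 = 443.50.
Upper fence = Q3 + 1.5·IQR = 538.50 + 57.00 = 595.50.
438 < 443.50 → outlier.
All remaining values lie within [443.50, 595.50].

438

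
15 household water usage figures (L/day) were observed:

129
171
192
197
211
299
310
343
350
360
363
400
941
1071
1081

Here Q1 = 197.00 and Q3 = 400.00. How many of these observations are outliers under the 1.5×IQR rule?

3

IQR = 203.00; fences at 197.00 − 304.50 = -107.50 and 400.00 + 304.50 = 704.50.
Outside the cutoffs: 941, 1071, 1081.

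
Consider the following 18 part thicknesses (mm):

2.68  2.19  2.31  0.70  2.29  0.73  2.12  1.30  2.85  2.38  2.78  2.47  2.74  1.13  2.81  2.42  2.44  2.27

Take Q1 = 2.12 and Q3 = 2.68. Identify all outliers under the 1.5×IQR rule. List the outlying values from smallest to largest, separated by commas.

0.70, 0.73, 1.13

IQR = Q3 − Q1 = 2.68 − 2.12 = 0.56.
Lower fence = Q1 − 1.5·IQR = 2.12 − 0.84 = 1.28.
Upper fence = Q3 + 1.5·IQR = 2.68 + 0.84 = 3.52.
0.70 < 1.28 → outlier.
0.73 < 1.28 → outlier.
1.13 < 1.28 → outlier.
All remaining values lie within [1.28, 3.52].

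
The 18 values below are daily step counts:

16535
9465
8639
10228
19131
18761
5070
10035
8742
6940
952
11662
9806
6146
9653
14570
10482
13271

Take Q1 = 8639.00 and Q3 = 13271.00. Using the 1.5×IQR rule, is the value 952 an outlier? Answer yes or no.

IQR = Q3 − Q1 = 13271.00 − 8639.00 = 4632.00.
Lower fence = Q1 − 1.5·IQR = 8639.00 − 6948.00 = 1691.00.
Upper fence = Q3 + 1.5·IQR = 13271.00 + 6948.00 = 20219.00.
952 lies below the lower fence.

yes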